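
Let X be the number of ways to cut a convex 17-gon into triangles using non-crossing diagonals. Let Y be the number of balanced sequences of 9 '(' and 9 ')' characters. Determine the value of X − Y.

9689983

Triangulations of a convex m-gon are counted by C_{m−2}; with m = 17 this is C_15. So X = C_15 = 9694845.
A balanced arrangement of 9 bracket pairs is a Dyck word of semilength 9, so the count is C_9. So Y = C_9 = 4862.
X − Y = 9694845 − 4862 = 9689983.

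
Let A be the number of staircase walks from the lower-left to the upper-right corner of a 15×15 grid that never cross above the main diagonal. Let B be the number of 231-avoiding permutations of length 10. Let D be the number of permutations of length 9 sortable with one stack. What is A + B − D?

9706779

Monotone paths in an n×n grid that stay weakly below the diagonal are counted by C_n; here n = 15. So A = C_15 = 9694845.
For any fixed pattern of length 3, the pattern-avoiding permutations of [10] number C_10. So B = C_10 = 16796.
By Knuth's characterisation, the stack-sortable permutations of length 9 are the 231-avoiders, numbering C_9. So D = C_9 = 4862.
A + B − D = 9694845 + 16796 − 4862 = 9706779.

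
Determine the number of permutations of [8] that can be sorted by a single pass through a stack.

1430

Stack-sortable permutations are exactly the 231-avoiding ones, counted by C_n; here n = 8.
C_8 = C(16,8)/9 = 12870/9 = 1430.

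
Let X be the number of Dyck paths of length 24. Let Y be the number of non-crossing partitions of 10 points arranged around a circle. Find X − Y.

191216

A Dyck path with 12 up-steps and 12 down-steps has semilength 12, so there are C_12 of them. So X = C_12 = 208012.
The non-crossing partitions of [10] form a lattice of size C_10. So Y = C_10 = 16796.
X − Y = 208012 − 16796 = 191216.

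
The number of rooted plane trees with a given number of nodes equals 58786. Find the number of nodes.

Rooted ordered trees on m nodes are counted by C_{m−1}, and C_11 = 58786.
So the index is 11, and the number of nodes is 11 + 1 = 12.

12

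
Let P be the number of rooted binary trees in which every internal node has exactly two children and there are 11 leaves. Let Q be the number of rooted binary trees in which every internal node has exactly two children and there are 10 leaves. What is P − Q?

Full binary trees with 11 leaves have 11−1 = 10 internal nodes, so there are C_10 of them. So P = C_10 = 16796.
Full binary trees with 10 leaves have 10−1 = 9 internal nodes, so there are C_9 of them. So Q = C_9 = 4862.
P − Q = 16796 − 4862 = 11934.

11934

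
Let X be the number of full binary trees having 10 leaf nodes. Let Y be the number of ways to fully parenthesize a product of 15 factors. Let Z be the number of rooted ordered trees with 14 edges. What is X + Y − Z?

Full binary trees with 10 leaves have 10−1 = 9 internal nodes, so there are C_9 of them. So X = C_9 = 4862.
Bracketing 15 factors into binary products is counted by C_{15−1} = C_14. So Y = C_14 = 2674440.
Rooted ordered trees with n edges are counted by C_n; here n = 14. So Z = C_14 = 2674440.
X + Y − Z = 4862 + 2674440 − 2674440 = 4862.

4862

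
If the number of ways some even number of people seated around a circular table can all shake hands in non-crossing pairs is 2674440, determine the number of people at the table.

Non-crossing handshake pairings of 2n people are counted by C_n. Since C_14 = 2674440, the index is 14.
So n = 14, and there are 2n = 28 people.

28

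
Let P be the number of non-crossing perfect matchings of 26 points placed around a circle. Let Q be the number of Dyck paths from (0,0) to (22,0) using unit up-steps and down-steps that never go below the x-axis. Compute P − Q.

684114

Pairing 26 circle points by 13 non-crossing chords gives C_13 matchings. So P = C_13 = 742900.
Paths of 11 up- and 11 down-steps that never dip below the axis are Dyck paths; their count is C_11. So Q = C_11 = 58786.
P − Q = 742900 − 58786 = 684114.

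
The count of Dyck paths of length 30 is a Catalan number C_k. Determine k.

Dyck paths of semilength n (length 2n) are counted by C_n; here n = 15.

15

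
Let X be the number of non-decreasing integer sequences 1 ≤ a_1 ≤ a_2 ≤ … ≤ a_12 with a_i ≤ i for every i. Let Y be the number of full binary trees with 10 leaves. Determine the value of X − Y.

Such sub-staircase sequences of length n are counted by C_n; here n = 12. So X = C_12 = 208012.
Full binary trees with 10 leaves have 10−1 = 9 internal nodes, so there are C_9 of them. So Y = C_9 = 4862.
X − Y = 208012 − 4862 = 203150.

203150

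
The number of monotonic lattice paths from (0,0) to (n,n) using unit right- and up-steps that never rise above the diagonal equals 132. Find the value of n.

Such diagonal-avoiding paths in an n×n grid are counted by C_n, and C_6 = 132.

6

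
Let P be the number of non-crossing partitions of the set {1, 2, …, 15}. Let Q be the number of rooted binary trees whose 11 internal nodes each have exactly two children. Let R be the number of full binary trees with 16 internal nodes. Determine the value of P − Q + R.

Non-crossing partitions of an n-element set are counted by C_n; here n = 15. So P = C_15 = 9694845.
Full binary trees with n internal nodes are counted by C_n; here n = 11. So Q = C_11 = 58786.
Full binary trees with n internal nodes are counted by C_n; here n = 16. So R = C_16 = 35357670.
P − Q + R = 9694845 − 58786 + 35357670 = 44993729.

44993729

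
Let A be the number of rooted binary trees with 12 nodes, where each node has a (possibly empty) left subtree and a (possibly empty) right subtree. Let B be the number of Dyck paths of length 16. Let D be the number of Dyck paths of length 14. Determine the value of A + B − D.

209013

Binary trees (left/right distinguished) on n nodes are counted by C_n; here n = 12. So A = C_12 = 208012.
Paths of 8 up- and 8 down-steps that never dip below the axis are Dyck paths; their count is C_8. So B = C_8 = 1430.
A Dyck path with 7 up-steps and 7 down-steps has semilength 7, so there are C_7 of them. So D = C_7 = 429.
A + B − D = 208012 + 1430 − 429 = 209013.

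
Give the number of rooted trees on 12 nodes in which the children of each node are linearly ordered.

58786

A rooted plane tree on 12 nodes has 11 edges, and such trees are counted by C_11.
C_11 = C(22,11)/12 = 705432/12 = 58786.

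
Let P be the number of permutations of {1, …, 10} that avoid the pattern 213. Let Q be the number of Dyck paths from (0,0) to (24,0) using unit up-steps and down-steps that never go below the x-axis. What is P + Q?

224808

Permutations of [n] avoiding any single length-3 pattern are counted by C_n; here n = 10. So P = C_10 = 16796.
Dyck paths of semilength n (length 2n) are counted by C_n; here n = 12. So Q = C_12 = 208012.
P + Q = 16796 + 208012 = 224808.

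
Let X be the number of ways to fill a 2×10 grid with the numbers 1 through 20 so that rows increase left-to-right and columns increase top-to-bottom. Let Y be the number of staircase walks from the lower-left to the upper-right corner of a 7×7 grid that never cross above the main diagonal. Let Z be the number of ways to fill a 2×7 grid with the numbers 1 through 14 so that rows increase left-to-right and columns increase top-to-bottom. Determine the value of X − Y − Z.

By the hook-length formula (or a Dyck-path bijection), SYT of shape 2×10 number C_10. So X = C_10 = 16796.
Monotone paths in an n×n grid that stay weakly below the diagonal are counted by C_n; here n = 7. So Y = C_7 = 429.
Standard Young tableaux of shape 2×n are counted by C_n; here n = 7. So Z = C_7 = 429.
X − Y − Z = 16796 − 429 − 429 = 15938.

15938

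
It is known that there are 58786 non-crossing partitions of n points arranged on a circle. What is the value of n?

11

Non-crossing partitions of [n] are counted by C_n; 58786 = C_11.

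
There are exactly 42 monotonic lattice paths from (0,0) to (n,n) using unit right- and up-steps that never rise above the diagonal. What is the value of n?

5

Such diagonal-avoiding paths in an n×n grid are counted by C_n. Since C_5 = 42, the index is 5.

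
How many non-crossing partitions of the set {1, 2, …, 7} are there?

429

Non-crossing partitions of an n-element set are counted by C_n; here n = 7.
C_7 = 429.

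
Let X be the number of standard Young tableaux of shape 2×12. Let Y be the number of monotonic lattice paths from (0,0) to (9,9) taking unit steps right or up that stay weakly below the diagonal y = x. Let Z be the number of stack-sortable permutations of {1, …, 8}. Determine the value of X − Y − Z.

201720

By the hook-length formula (or a Dyck-path bijection), SYT of shape 2×12 number C_12. So X = C_12 = 208012.
Monotone paths in an n×n grid that stay weakly below the diagonal are counted by C_n; here n = 9. So Y = C_9 = 4862.
By Knuth's characterisation, the stack-sortable permutations of length 8 are the 231-avoiders, numbering C_8. So Z = C_8 = 1430.
X − Y − Z = 208012 − 4862 − 1430 = 201720.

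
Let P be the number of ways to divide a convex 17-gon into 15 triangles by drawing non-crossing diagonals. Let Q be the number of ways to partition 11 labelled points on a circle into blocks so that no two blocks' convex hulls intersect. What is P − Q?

A convex 17-gon is triangulated into 15 triangles, and the number of such triangulations is the Catalan number C_{17−2} = C_15. So P = C_15 = 9694845.
Non-crossing partitions of an n-element set are counted by C_n; here n = 11. So Q = C_11 = 58786.
P − Q = 9694845 − 58786 = 9636059.

9636059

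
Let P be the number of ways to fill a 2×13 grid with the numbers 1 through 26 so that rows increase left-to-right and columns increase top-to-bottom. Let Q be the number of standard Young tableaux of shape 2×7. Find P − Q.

742471

Standard Young tableaux of shape 2×n are counted by C_n; here n = 13. So P = C_13 = 742900.
By the hook-length formula (or a Dyck-path bijection), SYT of shape 2×7 number C_7. So Q = C_7 = 429.
P − Q = 742900 − 429 = 742471.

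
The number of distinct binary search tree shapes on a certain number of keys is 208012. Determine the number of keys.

12

Binary search tree shapes on n keys are counted by C_n; 208012 = C_12.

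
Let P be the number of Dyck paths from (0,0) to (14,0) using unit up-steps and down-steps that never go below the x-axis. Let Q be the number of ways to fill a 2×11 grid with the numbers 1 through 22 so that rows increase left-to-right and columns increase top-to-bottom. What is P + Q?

59215

A Dyck path with 7 up-steps and 7 down-steps has semilength 7, so there are C_7 of them. So P = C_7 = 429.
Standard Young tableaux of shape 2×n are counted by C_n; here n = 11. So Q = C_11 = 58786.
P + Q = 429 + 58786 = 59215.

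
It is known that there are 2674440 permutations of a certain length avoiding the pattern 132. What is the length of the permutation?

14

Permutations of [n] avoiding a fixed length-3 pattern are counted by C_n, and C_14 = 2674440.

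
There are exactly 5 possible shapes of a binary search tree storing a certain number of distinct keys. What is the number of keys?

3

Binary search tree shapes on n keys are counted by C_n, and C_3 = 5.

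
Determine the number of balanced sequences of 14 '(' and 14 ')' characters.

A balanced arrangement of 14 bracket pairs is a Dyck word of semilength 14, so the count is C_14.
C_14 = C(28,14)/15 = 40116600/15 = 2674440.

2674440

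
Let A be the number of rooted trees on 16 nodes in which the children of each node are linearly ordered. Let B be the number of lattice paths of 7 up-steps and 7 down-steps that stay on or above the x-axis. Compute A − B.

9694416

Rooted ordered (plane) trees on m nodes have m−1 edges and are counted by C_{m−1}; m = 16 gives C_15. So A = C_15 = 9694845.
Paths of 7 up- and 7 down-steps that never dip below the axis are Dyck paths; their count is C_7. So B = C_7 = 429.
A − B = 9694845 − 429 = 9694416.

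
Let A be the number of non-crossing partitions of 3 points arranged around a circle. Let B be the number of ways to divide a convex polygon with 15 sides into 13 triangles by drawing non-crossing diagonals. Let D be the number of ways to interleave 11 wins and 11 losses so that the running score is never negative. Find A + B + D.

801691

Non-crossing partitions of an n-element set are counted by C_n; here n = 3. So A = C_3 = 5.
A convex 15-gon is triangulated into 13 triangles, and the number of such triangulations is the Catalan number C_{15−2} = C_13. So B = C_13 = 742900.
Ballot sequences with n votes each where one side never trails are Dyck words, counted by C_n; here n = 11. So D = C_11 = 58786.
A + B + D = 5 + 742900 + 58786 = 801691.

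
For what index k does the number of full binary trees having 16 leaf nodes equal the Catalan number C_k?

15

Full binary trees with 16 leaves have 16−1 = 15 internal nodes, so there are C_15 of them.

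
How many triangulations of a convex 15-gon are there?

742900

The number of triangulations of a 15-gon is the Catalan number C_13 (index = sides − 2).
C_13 = 742900.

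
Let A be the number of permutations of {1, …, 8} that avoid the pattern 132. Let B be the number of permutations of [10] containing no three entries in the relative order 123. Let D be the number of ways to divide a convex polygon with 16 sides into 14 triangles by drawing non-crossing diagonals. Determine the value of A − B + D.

Permutations of [n] avoiding any single length-3 pattern are counted by C_n; here n = 8. So A = C_8 = 1430.
For any fixed pattern of length 3, the pattern-avoiding permutations of [10] number C_10. So B = C_10 = 16796.
A convex 16-gon is triangulated into 14 triangles, and the number of such triangulations is the Catalan number C_{16−2} = C_14. So D = C_14 = 2674440.
A − B + D = 1430 − 16796 + 2674440 = 2659074.

2659074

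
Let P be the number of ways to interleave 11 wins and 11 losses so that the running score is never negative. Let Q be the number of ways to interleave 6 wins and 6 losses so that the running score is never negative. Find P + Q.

58918

Ballot sequences with n votes each where one side never trails are Dyck words, counted by C_n; here n = 11. So P = C_11 = 58786.
Reading a vote for the leader as '(' and for the other as ')' turns such a sequence into a balanced string of 6 pairs, so the count is C_6. So Q = C_6 = 132.
P + Q = 58786 + 132 = 58918.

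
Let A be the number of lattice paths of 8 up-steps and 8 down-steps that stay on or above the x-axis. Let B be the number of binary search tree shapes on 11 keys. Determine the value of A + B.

Dyck paths of semilength n (length 2n) are counted by C_n; here n = 8. So A = C_8 = 1430.
Binary trees (left/right distinguished) on n nodes are counted by C_n; here n = 11. So B = C_11 = 58786.
A + B = 1430 + 58786 = 60216.

60216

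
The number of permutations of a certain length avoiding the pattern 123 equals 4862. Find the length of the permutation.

Permutations of [n] avoiding a fixed length-3 pattern are counted by C_n. Since C_9 = 4862, the index is 9.

9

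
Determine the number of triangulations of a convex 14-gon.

208012

Triangulations of a convex m-gon are counted by C_{m−2}; with m = 14 this is C_12.
C_12 = C_11 · 2(2·11+1)/(11+2) = 58786 · 46/13 = 208012.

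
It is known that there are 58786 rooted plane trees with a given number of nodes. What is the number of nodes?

Rooted ordered trees on m nodes are counted by C_{m−1}, and C_11 = 58786.
So the index is 11, and the number of nodes is 11 + 1 = 12.

12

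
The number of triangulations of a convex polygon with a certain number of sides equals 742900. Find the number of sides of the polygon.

15

Triangulations of a convex m-gon are counted by C_{m−2}. The Catalan number equal to 742900 is C_13.
So m − 2 = 13, giving m = 15 sides.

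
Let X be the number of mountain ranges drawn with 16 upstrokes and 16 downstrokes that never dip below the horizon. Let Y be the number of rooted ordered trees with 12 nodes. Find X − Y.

A Dyck path with 16 up-steps and 16 down-steps has semilength 16, so there are C_16 of them. So X = C_16 = 35357670.
Rooted ordered (plane) trees on m nodes have m−1 edges and are counted by C_{m−1}; m = 12 gives C_11. So Y = C_11 = 58786.
X − Y = 35357670 − 58786 = 35298884.

35298884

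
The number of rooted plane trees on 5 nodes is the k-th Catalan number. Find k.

4

Rooted ordered (plane) trees on m nodes have m−1 edges and are counted by C_{m−1}; m = 5 gives C_4.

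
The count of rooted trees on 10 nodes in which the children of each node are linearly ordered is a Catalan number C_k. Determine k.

9

Rooted ordered (plane) trees on m nodes have m−1 edges and are counted by C_{m−1}; m = 10 gives C_9.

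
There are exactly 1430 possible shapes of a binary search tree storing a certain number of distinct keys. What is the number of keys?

8

Binary search tree shapes on n keys are counted by C_n. The Catalan number equal to 1430 is C_8.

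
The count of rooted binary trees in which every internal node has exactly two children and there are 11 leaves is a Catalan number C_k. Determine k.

10

A full binary tree with L leaves has L−1 internal nodes and is counted by C_{L−1}; L = 11 gives C_10.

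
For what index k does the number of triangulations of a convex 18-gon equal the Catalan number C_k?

16

Triangulations of a convex m-gon are counted by C_{m−2}; with m = 18 this is C_16.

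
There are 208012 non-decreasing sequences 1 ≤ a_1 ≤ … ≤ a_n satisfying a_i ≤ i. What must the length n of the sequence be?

12

Such sub-staircase sequences of length n are counted by C_n. The Catalan number equal to 208012 is C_12.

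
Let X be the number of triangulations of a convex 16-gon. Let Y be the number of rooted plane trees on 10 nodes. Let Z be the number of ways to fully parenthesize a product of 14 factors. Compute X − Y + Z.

3412478

The number of triangulations of a 16-gon is the Catalan number C_14 (index = sides − 2). So X = C_14 = 2674440.
Rooted ordered (plane) trees on m nodes have m−1 edges and are counted by C_{m−1}; m = 10 gives C_9. So Y = C_9 = 4862.
Bracketing 14 factors into binary products is counted by C_{14−1} = C_13. So Z = C_13 = 742900.
X − Y + Z = 2674440 − 4862 + 742900 = 3412478.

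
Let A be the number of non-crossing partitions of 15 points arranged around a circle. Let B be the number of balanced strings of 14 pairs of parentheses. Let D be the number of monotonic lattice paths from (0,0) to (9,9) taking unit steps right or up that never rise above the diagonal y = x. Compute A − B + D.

The non-crossing partitions of [15] form a lattice of size C_15. So A = C_15 = 9694845.
Balanced strings of n pairs of brackets are counted by C_n; here n = 14. So B = C_14 = 2674440.
Monotone paths in an n×n grid that stay weakly below the diagonal are counted by C_n; here n = 9. So D = C_9 = 4862.
A − B + D = 9694845 − 2674440 + 4862 = 7025267.

7025267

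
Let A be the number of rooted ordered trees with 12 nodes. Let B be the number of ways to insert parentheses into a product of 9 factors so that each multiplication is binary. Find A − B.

57356

A rooted plane tree on 12 nodes has 11 edges, and such trees are counted by C_11. So A = C_11 = 58786.
Ways to associate a product of 9 factors correspond to binary trees on 9 leaves, so the count is C_8. So B = C_8 = 1430.
A − B = 58786 − 1430 = 57356.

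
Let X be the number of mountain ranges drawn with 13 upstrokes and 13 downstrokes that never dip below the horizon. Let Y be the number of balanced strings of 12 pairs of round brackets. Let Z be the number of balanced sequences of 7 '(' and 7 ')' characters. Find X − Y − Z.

534459

Paths of 13 up- and 13 down-steps that never dip below the axis are Dyck paths; their count is C_13. So X = C_13 = 742900.
Balanced strings of n pairs of brackets are counted by C_n; here n = 12. So Y = C_12 = 208012.
A balanced arrangement of 7 bracket pairs is a Dyck word of semilength 7, so the count is C_7. So Z = C_7 = 429.
X − Y − Z = 742900 − 208012 − 429 = 534459.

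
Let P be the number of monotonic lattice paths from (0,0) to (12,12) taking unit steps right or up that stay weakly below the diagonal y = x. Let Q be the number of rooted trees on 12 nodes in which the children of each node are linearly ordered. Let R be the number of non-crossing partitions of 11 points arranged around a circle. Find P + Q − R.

Monotone paths in an n×n grid that stay weakly below the diagonal are counted by C_n; here n = 12. So P = C_12 = 208012.
Rooted ordered (plane) trees on m nodes have m−1 edges and are counted by C_{m−1}; m = 12 gives C_11. So Q = C_11 = 58786.
The non-crossing partitions of [11] form a lattice of size C_11. So R = C_11 = 58786.
P + Q − R = 208012 + 58786 − 58786 = 208012.

208012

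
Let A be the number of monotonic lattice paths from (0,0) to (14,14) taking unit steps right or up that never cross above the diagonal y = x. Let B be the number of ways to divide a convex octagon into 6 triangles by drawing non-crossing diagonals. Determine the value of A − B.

Monotone paths in an n×n grid that stay weakly below the diagonal are counted by C_n; here n = 14. So A = C_14 = 2674440.
Triangulations of a convex m-gon are counted by C_{m−2}; with m = 8 this is C_6. So B = C_6 = 132.
A − B = 2674440 − 132 = 2674308.

2674308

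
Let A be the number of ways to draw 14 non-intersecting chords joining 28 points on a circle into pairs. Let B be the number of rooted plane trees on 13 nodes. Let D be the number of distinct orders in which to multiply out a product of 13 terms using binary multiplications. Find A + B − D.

2674440

Pairing 28 circle points by 14 non-crossing chords gives C_14 matchings. So A = C_14 = 2674440.
A rooted plane tree on 13 nodes has 12 edges, and such trees are counted by C_12. So B = C_12 = 208012.
Parenthesizations of m factors correspond to full binary trees with m leaves, counted by C_{m−1}; m = 13 gives C_12. So D = C_12 = 208012.
A + B − D = 2674440 + 208012 − 208012 = 2674440.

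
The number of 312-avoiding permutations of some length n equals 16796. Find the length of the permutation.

Permutations of [n] avoiding a fixed length-3 pattern are counted by C_n; 16796 = C_10.

10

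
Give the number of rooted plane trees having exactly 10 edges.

16796

Rooted ordered trees with n edges are counted by C_n; here n = 10.
C_10 = 16796.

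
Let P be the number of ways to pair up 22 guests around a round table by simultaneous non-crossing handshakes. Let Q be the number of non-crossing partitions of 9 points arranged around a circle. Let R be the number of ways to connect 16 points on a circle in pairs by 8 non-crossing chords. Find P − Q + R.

55354

Non-crossing handshake pairings of 2n people are counted by C_n; 22 people gives n = 11. So P = C_11 = 58786.
Non-crossing partitions of an n-element set are counted by C_n; here n = 9. So Q = C_9 = 4862.
Non-crossing perfect matchings of 2n points on a circle are counted by C_n; with 16 points, n = 8. So R = C_8 = 1430.
P − Q + R = 58786 − 4862 + 1430 = 55354.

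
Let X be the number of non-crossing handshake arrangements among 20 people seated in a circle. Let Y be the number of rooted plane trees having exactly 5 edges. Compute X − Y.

16754

Non-crossing handshake pairings of 2n people are counted by C_n; 20 people gives n = 10. So X = C_10 = 16796.
A rooted plane tree with 5 edges has 6 nodes, and the count is C_5. So Y = C_5 = 42.
X − Y = 16796 − 42 = 16754.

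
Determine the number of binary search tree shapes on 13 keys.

742900

Rooted binary trees with 13 nodes (each child slot possibly empty) number C_13.
C_13 = C(26,13)/14 = 10400600/14 = 742900.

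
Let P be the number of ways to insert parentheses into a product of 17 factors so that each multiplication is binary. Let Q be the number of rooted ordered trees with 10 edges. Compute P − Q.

Parenthesizations of m factors correspond to full binary trees with m leaves, counted by C_{m−1}; m = 17 gives C_16. So P = C_16 = 35357670.
Rooted ordered trees with n edges are counted by C_n; here n = 10. So Q = C_10 = 16796.
P − Q = 35357670 − 16796 = 35340874.

35340874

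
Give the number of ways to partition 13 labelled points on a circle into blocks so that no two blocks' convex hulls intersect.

742900

The non-crossing partitions of [13] form a lattice of size C_13.
C_13 = 742900.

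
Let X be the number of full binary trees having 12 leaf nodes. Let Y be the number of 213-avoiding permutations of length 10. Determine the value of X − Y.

Full binary trees with 12 leaves have 12−1 = 11 internal nodes, so there are C_11 of them. So X = C_11 = 58786.
For any fixed pattern of length 3, the pattern-avoiding permutations of [10] number C_10. So Y = C_10 = 16796.
X − Y = 58786 − 16796 = 41990.

41990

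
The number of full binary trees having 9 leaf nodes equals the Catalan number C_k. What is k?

A full binary tree with L leaves has L−1 internal nodes and is counted by C_{L−1}; L = 9 gives C_8.

8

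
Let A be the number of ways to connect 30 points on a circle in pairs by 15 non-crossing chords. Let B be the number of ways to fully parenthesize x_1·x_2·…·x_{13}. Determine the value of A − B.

Pairing 30 circle points by 15 non-crossing chords gives C_15 matchings. So A = C_15 = 9694845.
Ways to associate a product of 13 factors correspond to binary trees on 13 leaves, so the count is C_12. So B = C_12 = 208012.
A − B = 9694845 − 208012 = 9486833.

9486833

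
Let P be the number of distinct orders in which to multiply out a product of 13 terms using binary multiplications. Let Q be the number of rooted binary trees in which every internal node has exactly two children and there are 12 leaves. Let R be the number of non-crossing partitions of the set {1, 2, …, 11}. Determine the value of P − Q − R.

Ways to associate a product of 13 factors correspond to binary trees on 13 leaves, so the count is C_12. So P = C_12 = 208012.
A full binary tree with L leaves has L−1 internal nodes and is counted by C_{L−1}; L = 12 gives C_11. So Q = C_11 = 58786.
The non-crossing partitions of [11] form a lattice of size C_11. So R = C_11 = 58786.
P − Q − R = 208012 − 58786 − 58786 = 90440.

90440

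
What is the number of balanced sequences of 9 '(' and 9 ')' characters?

With 9 pairs the number of balanced bracket strings is the Catalan number C_9.
C_9 = C(18,9)/10 = 48620/10 = 4862.

4862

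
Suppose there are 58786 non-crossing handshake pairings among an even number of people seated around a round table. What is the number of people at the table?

Non-crossing handshake pairings of 2n people are counted by C_n. The Catalan number equal to 58786 is C_11.
So n = 11, and there are 2n = 22 people.

22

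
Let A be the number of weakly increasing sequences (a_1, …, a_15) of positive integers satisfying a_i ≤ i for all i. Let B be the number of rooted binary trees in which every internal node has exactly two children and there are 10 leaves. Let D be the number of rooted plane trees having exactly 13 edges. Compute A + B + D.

Such sub-staircase sequences of length n are counted by C_n; here n = 15. So A = C_15 = 9694845.
Full binary trees with 10 leaves have 10−1 = 9 internal nodes, so there are C_9 of them. So B = C_9 = 4862.
A rooted plane tree with 13 edges has 14 nodes, and the count is C_13. So D = C_13 = 742900.
A + B + D = 9694845 + 4862 + 742900 = 10442607.

10442607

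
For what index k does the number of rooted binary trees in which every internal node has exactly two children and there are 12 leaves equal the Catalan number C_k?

A full binary tree with L leaves has L−1 internal nodes and is counted by C_{L−1}; L = 12 gives C_11.

11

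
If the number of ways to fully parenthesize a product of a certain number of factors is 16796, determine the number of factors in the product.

11

Parenthesizations of m factors are counted by C_{m−1}, and C_10 = 16796.
So the index is 10, and the number of factors is 10 + 1 = 11.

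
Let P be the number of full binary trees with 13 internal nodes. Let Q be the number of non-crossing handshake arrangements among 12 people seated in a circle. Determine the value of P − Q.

742768

The number of full binary trees on 13 internal nodes is the Catalan number C_13. So P = C_13 = 742900.
Non-crossing handshake pairings of 2n people are counted by C_n; 12 people gives n = 6. So Q = C_6 = 132.
P − Q = 742900 − 132 = 742768.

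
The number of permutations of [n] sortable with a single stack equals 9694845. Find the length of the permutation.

Stack-sortable permutations of [n] are counted by C_n. Since C_15 = 9694845, the index is 15.

15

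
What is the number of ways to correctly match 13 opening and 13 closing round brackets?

742900

A balanced arrangement of 13 bracket pairs is a Dyck word of semilength 13, so the count is C_13.
C_13 = C(26,13)/14 = 10400600/14 = 742900.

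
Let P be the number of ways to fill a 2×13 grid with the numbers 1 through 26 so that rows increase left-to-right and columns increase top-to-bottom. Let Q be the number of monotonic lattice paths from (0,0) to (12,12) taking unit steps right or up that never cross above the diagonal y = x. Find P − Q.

534888

Standard Young tableaux of shape 2×n are counted by C_n; here n = 13. So P = C_13 = 742900.
Monotone paths in an n×n grid that stay weakly below the diagonal are counted by C_n; here n = 12. So Q = C_12 = 208012.
P − Q = 742900 − 208012 = 534888.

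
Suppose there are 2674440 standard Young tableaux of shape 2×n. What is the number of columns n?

Standard Young tableaux of shape 2×n are counted by C_n, and C_14 = 2674440.

14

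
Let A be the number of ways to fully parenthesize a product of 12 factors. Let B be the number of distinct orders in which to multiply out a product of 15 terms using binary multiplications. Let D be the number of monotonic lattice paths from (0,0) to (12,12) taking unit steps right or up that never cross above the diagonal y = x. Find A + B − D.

2525214

Bracketing 12 factors into binary products is counted by C_{12−1} = C_11. So A = C_11 = 58786.
Bracketing 15 factors into binary products is counted by C_{15−1} = C_14. So B = C_14 = 2674440.
Monotone paths in an n×n grid that stay weakly below the diagonal are counted by C_n; here n = 12. So D = C_12 = 208012.
A + B − D = 58786 + 2674440 − 208012 = 2525214.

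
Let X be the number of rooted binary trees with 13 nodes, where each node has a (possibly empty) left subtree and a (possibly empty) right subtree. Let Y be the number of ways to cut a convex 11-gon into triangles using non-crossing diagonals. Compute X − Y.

738038

Binary trees (left/right distinguished) on n nodes are counted by C_n; here n = 13. So X = C_13 = 742900.
A convex 11-gon is triangulated into 9 triangles, and the number of such triangulations is the Catalan number C_{11−2} = C_9. So Y = C_9 = 4862.
X − Y = 742900 − 4862 = 738038.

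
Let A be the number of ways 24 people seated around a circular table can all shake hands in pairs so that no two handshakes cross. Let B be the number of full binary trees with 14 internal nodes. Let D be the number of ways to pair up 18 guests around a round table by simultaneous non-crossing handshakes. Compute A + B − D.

2877590

With 24 = 2·12 people, non-crossing handshake pairings are non-crossing perfect matchings on a circle, counted by C_12. So A = C_12 = 208012.
The number of full binary trees on 14 internal nodes is the Catalan number C_14. So B = C_14 = 2674440.
Non-crossing handshake pairings of 2n people are counted by C_n; 18 people gives n = 9. So D = C_9 = 4862.
A + B − D = 208012 + 2674440 − 4862 = 2877590.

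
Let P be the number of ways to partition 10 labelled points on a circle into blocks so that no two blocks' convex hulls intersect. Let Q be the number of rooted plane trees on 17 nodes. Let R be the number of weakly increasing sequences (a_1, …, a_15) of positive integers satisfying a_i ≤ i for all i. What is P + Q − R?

Non-crossing partitions of an n-element set are counted by C_n; here n = 10. So P = C_10 = 16796.
A rooted plane tree on 17 nodes has 16 edges, and such trees are counted by C_16. So Q = C_16 = 35357670.
Such sub-staircase sequences of length n are counted by C_n; here n = 15. So R = C_15 = 9694845.
P + Q − R = 16796 + 35357670 − 9694845 = 25679621.

25679621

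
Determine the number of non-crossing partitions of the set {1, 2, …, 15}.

Non-crossing partitions of an n-element set are counted by C_n; here n = 15.
C_15 = 9694845.

9694845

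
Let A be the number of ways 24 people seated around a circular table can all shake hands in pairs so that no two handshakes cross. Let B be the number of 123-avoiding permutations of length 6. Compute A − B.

Non-crossing handshake pairings of 2n people are counted by C_n; 24 people gives n = 12. So A = C_12 = 208012.
Permutations of [n] avoiding any single length-3 pattern are counted by C_n; here n = 6. So B = C_6 = 132.
A − B = 208012 − 132 = 207880.

207880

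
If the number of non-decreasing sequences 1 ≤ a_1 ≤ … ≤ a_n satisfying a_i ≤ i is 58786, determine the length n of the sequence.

Such sub-staircase sequences of length n are counted by C_n. Since C_11 = 58786, the index is 11.

11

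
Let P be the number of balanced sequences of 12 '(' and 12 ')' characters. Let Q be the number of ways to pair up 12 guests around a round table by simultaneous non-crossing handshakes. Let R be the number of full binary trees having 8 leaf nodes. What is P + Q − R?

With 12 pairs the number of balanced bracket strings is the Catalan number C_12. So P = C_12 = 208012.
Non-crossing handshake pairings of 2n people are counted by C_n; 12 people gives n = 6. So Q = C_6 = 132.
Full binary trees with 8 leaves have 8−1 = 7 internal nodes, so there are C_7 of them. So R = C_7 = 429.
P + Q − R = 208012 + 132 − 429 = 207715.

207715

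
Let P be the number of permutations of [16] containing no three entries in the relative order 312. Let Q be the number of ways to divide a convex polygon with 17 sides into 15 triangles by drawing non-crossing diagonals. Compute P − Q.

For any fixed pattern of length 3, the pattern-avoiding permutations of [16] number C_16. So P = C_16 = 35357670.
Triangulations of a convex m-gon are counted by C_{m−2}; with m = 17 this is C_15. So Q = C_15 = 9694845.
P − Q = 35357670 − 9694845 = 25662825.

25662825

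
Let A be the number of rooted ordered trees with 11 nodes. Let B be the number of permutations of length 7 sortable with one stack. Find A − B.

16367

A rooted plane tree on 11 nodes has 10 edges, and such trees are counted by C_10. So A = C_10 = 16796.
By Knuth's characterisation, the stack-sortable permutations of length 7 are the 231-avoiders, numbering C_7. So B = C_7 = 429.
A − B = 16796 − 429 = 16367.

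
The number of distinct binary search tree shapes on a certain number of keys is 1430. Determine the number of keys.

8

Binary search tree shapes on n keys are counted by C_n. Since C_8 = 1430, the index is 8.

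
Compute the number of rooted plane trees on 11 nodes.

Rooted ordered (plane) trees on m nodes have m−1 edges and are counted by C_{m−1}; m = 11 gives C_10.
C_10 = C_9 · 2(2·9+1)/(9+2) = 4862 · 38/11 = 16796.

16796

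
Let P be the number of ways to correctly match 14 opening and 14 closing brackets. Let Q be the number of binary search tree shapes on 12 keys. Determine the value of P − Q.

2466428

A balanced arrangement of 14 bracket pairs is a Dyck word of semilength 14, so the count is C_14. So P = C_14 = 2674440.
Binary trees (left/right distinguished) on n nodes are counted by C_n; here n = 12. So Q = C_12 = 208012.
P − Q = 2674440 − 208012 = 2466428.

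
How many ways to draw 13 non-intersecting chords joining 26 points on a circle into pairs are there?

Non-crossing perfect matchings of 2n points on a circle are counted by C_n; with 26 points, n = 13.
C_13 = C(26,13)/14 = 10400600/14 = 742900.

742900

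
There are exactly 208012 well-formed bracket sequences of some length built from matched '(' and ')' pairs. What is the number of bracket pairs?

Balanced strings of n bracket-pairs are counted by C_n, and C_12 = 208012.

12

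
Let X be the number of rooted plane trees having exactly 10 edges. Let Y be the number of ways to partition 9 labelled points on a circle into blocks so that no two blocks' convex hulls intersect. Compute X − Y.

11934

A rooted plane tree with 10 edges has 11 nodes, and the count is C_10. So X = C_10 = 16796.
The non-crossing partitions of [9] form a lattice of size C_9. So Y = C_9 = 4862.
X − Y = 16796 − 4862 = 11934.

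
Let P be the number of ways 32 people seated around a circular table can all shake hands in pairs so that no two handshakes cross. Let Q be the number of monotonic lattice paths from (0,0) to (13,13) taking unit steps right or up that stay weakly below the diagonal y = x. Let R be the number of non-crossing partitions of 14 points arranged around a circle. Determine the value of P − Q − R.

With 32 = 2·16 people, non-crossing handshake pairings are non-crossing perfect matchings on a circle, counted by C_16. So P = C_16 = 35357670.
Sub-diagonal monotone paths from (0,0) to (13,13) biject with Dyck paths of semilength 13, giving C_13. So Q = C_13 = 742900.
The non-crossing partitions of [14] form a lattice of size C_14. So R = C_14 = 2674440.
P − Q − R = 35357670 − 742900 − 2674440 = 31940330.

31940330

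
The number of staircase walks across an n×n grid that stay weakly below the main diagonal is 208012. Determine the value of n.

12

Such diagonal-avoiding paths in an n×n grid are counted by C_n, and C_12 = 208012.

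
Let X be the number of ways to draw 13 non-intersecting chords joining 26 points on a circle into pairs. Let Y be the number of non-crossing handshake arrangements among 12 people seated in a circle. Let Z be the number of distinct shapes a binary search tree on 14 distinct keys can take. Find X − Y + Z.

Non-crossing perfect matchings of 2n points on a circle are counted by C_n; with 26 points, n = 13. So X = C_13 = 742900.
With 12 = 2·6 people, non-crossing handshake pairings are non-crossing perfect matchings on a circle, counted by C_6. So Y = C_6 = 132.
Binary trees (left/right distinguished) on n nodes are counted by C_n; here n = 14. So Z = C_14 = 2674440.
X − Y + Z = 742900 − 132 + 2674440 = 3417208.

3417208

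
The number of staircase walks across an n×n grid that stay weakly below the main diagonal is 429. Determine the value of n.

Such diagonal-avoiding paths in an n×n grid are counted by C_n, and C_7 = 429.

7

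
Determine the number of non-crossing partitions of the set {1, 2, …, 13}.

The non-crossing partitions of [13] form a lattice of size C_13.
C_13 = C(26,13)/14 = 10400600/14 = 742900.

742900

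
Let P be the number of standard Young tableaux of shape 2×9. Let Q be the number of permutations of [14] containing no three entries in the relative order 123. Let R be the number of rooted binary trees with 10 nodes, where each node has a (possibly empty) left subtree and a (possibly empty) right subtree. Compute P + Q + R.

Standard Young tableaux of shape 2×n are counted by C_n; here n = 9. So P = C_9 = 4862.
For any fixed pattern of length 3, the pattern-avoiding permutations of [14] number C_14. So Q = C_14 = 2674440.
There are C_n binary search tree shapes on n keys; with n = 10 that is C_10. So R = C_10 = 16796.
P + Q + R = 4862 + 2674440 + 16796 = 2696098.

2696098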